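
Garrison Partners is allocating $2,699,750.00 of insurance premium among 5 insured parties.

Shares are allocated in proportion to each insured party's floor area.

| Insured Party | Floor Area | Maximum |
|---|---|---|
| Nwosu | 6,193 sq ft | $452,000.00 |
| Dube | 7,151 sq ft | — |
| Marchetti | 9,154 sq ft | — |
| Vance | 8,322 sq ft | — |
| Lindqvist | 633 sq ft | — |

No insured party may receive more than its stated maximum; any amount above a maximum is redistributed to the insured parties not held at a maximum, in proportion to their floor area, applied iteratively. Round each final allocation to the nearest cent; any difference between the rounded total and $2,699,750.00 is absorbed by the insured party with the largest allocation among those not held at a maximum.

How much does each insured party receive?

Combined floor area = 31,453.
Unconstrained shares: Nwosu 531,572.5606; Dube 613,801.9346; Marchetti 785,728.2771; Vance 714,314.0400; Lindqvist 54,333.1876.
Capped: Nwosu ($452,000.00); remaining pool $2,247,750.00 reallocated over remaining floor area 25,260.
Redistributed shares: Dube 636,328.5926 → $636,328.59; Marchetti 814,564.6675 → $814,564.67; Vance 740,529.5131 → $740,529.51; Lindqvist 56,327.2268 → $56,327.23.

Nwosu: $452,000.00 | Dube: $636,328.59 | Marchetti: $814,564.67 | Vance: $740,529.51 | Lindqvist: $56,327.23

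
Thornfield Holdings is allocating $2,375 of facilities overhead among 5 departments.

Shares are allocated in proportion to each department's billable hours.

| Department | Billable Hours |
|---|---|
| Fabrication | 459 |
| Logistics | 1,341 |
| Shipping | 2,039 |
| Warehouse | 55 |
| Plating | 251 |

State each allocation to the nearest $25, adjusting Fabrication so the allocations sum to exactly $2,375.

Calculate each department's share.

Billable hours total: 4,145.
Pro-rata amounts: Fabrication 459/4,145 × $2,375 = 263.00; Logistics 1,341/4,145 × $2,375 = 768.37; Shipping 2,039/4,145 × $2,375 = 1,168.31; Warehouse 55/4,145 × $2,375 = 31.51; Plating 251/4,145 × $2,375 = 143.82.
At nearest $25: Fabrication $275; Logistics $775; Shipping $1,175; Warehouse $25; Plating $150. Sum = $2,400.
Difference $2,375 − $2,400 = −$25 applied to Fabrication: Fabrication becomes $250.

Fabrication: $250 | Logistics: $775 | Shipping: $1,175 | Warehouse: $25 | Plating: $150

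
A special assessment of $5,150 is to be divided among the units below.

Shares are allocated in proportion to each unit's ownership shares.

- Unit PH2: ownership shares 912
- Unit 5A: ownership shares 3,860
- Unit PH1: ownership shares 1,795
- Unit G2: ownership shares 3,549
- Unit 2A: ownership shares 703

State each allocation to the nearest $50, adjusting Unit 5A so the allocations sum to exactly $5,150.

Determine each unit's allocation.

Unit PH2: $450 | Unit 5A: $1,800 | Unit PH1: $850 | Unit G2: $1,700 | Unit 2A: $350

Ownership shares total: 10,819.
Proportional shares: Unit PH2 912/10,819 × $5,150 = 434.13; Unit 5A 3,860/10,819 × $5,150 = 1,837.42; Unit PH1 1,795/10,819 × $5,150 = 854.45; Unit G2 3,549/10,819 × $5,150 = 1,689.38; Unit 2A 703/10,819 × $5,150 = 334.64.
After rounding ($50): Unit PH2 $450; Unit 5A $1,850; Unit PH1 $850; Unit G2 $1,700; Unit 2A $350. Sum = $5,200.
Difference $5,150 − $5,200 = −$50 applied to Unit 5A: Unit 5A becomes $1,800.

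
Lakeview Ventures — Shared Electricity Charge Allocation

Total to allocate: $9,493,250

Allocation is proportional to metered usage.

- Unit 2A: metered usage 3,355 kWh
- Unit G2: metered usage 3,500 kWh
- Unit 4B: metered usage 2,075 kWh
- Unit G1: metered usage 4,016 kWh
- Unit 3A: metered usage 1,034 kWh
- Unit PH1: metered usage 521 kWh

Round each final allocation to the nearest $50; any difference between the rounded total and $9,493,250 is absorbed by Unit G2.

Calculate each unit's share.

Unit 2A: $2,196,400; Unit G2: $2,291,350; Unit 4B: $1,358,400; Unit G1: $2,629,100; Unit 3A: $676,900; Unit PH1: $341,100

Sum of metered usage: 14,501.
Proportional shares: Unit 2A 3,355/14,501 × $9,493,250 = 2,196,390.16; Unit G2 3,500/14,501 × $9,493,250 = 2,291,316.12; Unit 4B 2,075/14,501 × $9,493,250 = 1,358,423.13; Unit G1 4,016/14,501 × $9,493,250 = 2,629,121.58; Unit 3A 1,034/14,501 × $9,493,250 = 676,920.25; Unit PH1 521/14,501 × $9,493,250 = 341,078.77.
After rounding ($50): Unit 2A $2,196,400; Unit G2 $2,291,300; Unit 4B $1,358,400; Unit G1 $2,629,100; Unit 3A $676,900; Unit PH1 $341,100. Sum = $9,493,200.
Difference $9,493,250 − $9,493,200 = +$50 applied to Unit G2: Unit G2 becomes $2,291,350.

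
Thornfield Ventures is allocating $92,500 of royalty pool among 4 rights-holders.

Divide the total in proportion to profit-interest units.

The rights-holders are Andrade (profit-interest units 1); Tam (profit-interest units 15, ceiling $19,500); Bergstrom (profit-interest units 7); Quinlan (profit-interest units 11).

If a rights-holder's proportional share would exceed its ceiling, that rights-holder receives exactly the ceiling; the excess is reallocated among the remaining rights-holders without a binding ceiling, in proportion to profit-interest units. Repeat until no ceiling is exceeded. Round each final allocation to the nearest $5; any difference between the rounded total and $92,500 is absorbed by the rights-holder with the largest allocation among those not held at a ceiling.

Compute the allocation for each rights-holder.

Total profit-interest units = 34.
Proportional shares (ignoring caps): Andrade 2,720.59; Tam 40,808.82; Bergstrom 19,044.12; Quinlan 29,926.47.
Held at cap: Tam ($19,500); remaining pool $73,000 reallocated over remaining profit-interest units 19.
Redistributed shares: Andrade 3,842.11 → $3,840; Bergstrom 26,894.74 → $26,895; Quinlan 42,263.16 → $42,265.

Andrade: $3,840 · Tam: $19,500 · Bergstrom: $26,895 · Quinlan: $42,265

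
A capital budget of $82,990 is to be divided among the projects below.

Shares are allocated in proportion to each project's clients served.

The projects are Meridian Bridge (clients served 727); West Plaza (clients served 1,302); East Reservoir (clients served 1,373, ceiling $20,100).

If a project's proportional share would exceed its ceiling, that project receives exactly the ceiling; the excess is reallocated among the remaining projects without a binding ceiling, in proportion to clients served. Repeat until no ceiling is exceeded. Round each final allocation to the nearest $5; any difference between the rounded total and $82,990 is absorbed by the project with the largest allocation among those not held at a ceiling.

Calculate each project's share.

Sum of clients served: 3,402.
Proportional shares (ignoring caps): Meridian Bridge 17,734.78; West Plaza 31,761.60; East Reservoir 33,493.61.
Cap binds for East Reservoir ($20,100); balance $62,890 reallocated over remaining clients served 2,029.
Redistributed shares: Meridian Bridge 22,533.78 → $22,535; West Plaza 40,356.22 → $40,355.

Meridian Bridge: $22,535; West Plaza: $40,355; East Reservoir: $20,100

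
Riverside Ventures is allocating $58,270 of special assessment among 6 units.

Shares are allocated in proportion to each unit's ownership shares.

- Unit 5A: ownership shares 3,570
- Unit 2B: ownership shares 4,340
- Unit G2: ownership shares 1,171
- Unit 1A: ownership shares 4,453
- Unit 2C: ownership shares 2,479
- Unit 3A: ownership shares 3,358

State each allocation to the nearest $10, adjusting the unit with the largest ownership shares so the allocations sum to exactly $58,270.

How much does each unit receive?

Unit 5A: $10,740 | Unit 2B: $13,060 | Unit G2: $3,520 | Unit 1A: $13,390 | Unit 2C: $7,460 | Unit 3A: $10,100

Sum of ownership shares: 19,371.
Pro-rata amounts: Unit 5A 3,570/19,371 × $58,270 = 10,738.93; Unit 2B 4,340/19,371 × $58,270 = 13,055.18; Unit G2 1,171/19,371 × $58,270 = 3,522.49; Unit 1A 4,453/19,371 × $58,270 = 13,395.09; Unit 2C 2,479/19,371 × $58,270 = 7,457.09; Unit 3A 3,358/19,371 × $58,270 = 10,101.22.
After rounding ($10): Unit 5A $10,740; Unit 2B $13,060; Unit G2 $3,520; Unit 1A $13,400; Unit 2C $7,460; Unit 3A $10,100. Sum = $58,280.
Difference $58,270 − $58,280 = −$10 applied to largest ownership shares (Unit 1A): Unit 1A becomes $13,390.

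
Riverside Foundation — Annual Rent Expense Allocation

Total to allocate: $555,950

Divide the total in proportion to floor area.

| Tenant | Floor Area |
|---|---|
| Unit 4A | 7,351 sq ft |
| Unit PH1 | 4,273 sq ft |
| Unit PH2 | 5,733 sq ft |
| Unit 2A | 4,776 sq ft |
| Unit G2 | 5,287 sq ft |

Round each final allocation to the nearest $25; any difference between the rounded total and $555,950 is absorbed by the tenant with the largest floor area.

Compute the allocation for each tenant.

Unit 4A: $149,050 | Unit PH1: $86,625 | Unit PH2: $116,250 | Unit 2A: $96,825 | Unit G2: $107,200

Sum of floor area: 7,351 + 4,273 + 5,733 + 4,776 + 5,287 = 27,420.
Raw shares: Unit 4A 149,044.07; Unit PH1 86,636.56; Unit PH2 116,238.56; Unit 2A 96,835.05; Unit G2 107,195.76.
After rounding ($25): Unit 4A $149,050; Unit PH1 $86,625; Unit PH2 $116,250; Unit 2A $96,825; Unit G2 $107,200. Sum = $555,950.
Rounded total matches; no reconciliation needed.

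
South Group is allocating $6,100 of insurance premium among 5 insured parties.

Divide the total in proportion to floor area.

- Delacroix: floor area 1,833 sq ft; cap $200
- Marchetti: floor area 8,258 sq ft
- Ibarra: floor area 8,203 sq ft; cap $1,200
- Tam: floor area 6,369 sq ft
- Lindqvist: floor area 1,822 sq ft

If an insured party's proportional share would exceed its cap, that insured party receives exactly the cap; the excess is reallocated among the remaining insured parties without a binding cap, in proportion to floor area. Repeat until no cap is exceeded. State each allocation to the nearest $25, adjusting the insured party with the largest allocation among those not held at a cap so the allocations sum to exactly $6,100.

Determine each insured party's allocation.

Total floor area = 26,485.
Unconstrained shares: Delacroix 422.17; Marchetti 1,901.97; Ibarra 1,889.31; Tam 1,466.90; Lindqvist 419.64.
Capped: Delacroix ($200), Ibarra ($1,200); residual $4,700 reallocated over remaining floor area 16,449.
Redistributed shares: Marchetti 2,359.57 → $2,350; Tam 1,819.82 → $1,825; Lindqvist 520.60 → $525.

Delacroix: $200; Marchetti: $2,350; Ibarra: $1,200; Tam: $1,825; Lindqvist: $525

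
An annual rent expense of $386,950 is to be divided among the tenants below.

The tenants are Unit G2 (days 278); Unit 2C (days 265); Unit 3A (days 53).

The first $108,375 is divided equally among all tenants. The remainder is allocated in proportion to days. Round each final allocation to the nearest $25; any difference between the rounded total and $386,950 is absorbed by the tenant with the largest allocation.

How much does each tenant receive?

Unit G2: $166,050 · Unit 2C: $160,000 · Unit 3A: $60,900

First tranche $108,375 split equally: $36,125 each.
Remainder $278,575 by days (total 596): Unit G2 129,939.35 → $129,950; Unit 2C 123,863.05 → $123,875; Unit 3A 24,772.61 → $24,775.
Rounding difference −$25 on remainder applied to Unit G2.
Totals: Unit G2 $36,125 + $129,925 = $166,050; Unit 2C $36,125 + $123,875 = $160,000; Unit 3A $36,125 + $24,775 = $60,900.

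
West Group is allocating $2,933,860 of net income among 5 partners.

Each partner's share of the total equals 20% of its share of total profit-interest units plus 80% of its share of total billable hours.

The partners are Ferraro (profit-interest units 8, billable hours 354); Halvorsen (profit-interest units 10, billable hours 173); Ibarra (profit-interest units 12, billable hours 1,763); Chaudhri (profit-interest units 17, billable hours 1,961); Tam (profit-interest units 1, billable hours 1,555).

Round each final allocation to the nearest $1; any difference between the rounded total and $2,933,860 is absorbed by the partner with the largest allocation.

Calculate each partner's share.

Ferraro: $240,901; Halvorsen: $192,180; Ibarra: $859,390; Chaudhri: $1,000,552; Tam: $640,837

Totals — profit-interest units 48, billable hours 5,806.
Composite weights (20% profit-interest units + 80% billable hours): Ferraro 0.0821; Halvorsen 0.0655; Ibarra 0.2929; Chaudhri 0.3410; Tam 0.2184.
Proportional shares: Ferraro 240,900.60; Halvorsen 192,179.79; Ibarra 859,389.55; Chaudhri 1,000,553.56; Tam 640,836.51.
After rounding ($1): Ferraro $240,901; Halvorsen $192,180; Ibarra $859,390; Chaudhri $1,000,554; Tam $640,837. Sum = $2,933,862.
Difference $2,933,860 − $2,933,862 = −$2 applied to largest allocation (Chaudhri): Chaudhri becomes $1,000,552.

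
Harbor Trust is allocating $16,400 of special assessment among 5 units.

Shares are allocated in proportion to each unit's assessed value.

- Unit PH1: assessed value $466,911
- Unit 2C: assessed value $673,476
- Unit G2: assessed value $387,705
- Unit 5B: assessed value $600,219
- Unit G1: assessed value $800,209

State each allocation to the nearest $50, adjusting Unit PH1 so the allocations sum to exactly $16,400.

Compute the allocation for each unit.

Combined assessed value = 2,928,520.
Proportional shares: Unit PH1 466,911/2,928,520 × $16,400 = 2,614.75; Unit 2C 673,476/2,928,520 × $16,400 = 3,771.53; Unit G2 387,705/2,928,520 × $16,400 = 2,171.19; Unit 5B 600,219/2,928,520 × $16,400 = 3,361.29; Unit G1 800,209/2,928,520 × $16,400 = 4,481.25.
Rounded to nearest $50: Unit PH1 $2,600; Unit 2C $3,750; Unit G2 $2,150; Unit 5B $3,350; Unit G1 $4,500. Sum = $16,350.
Difference $16,400 − $16,350 = +$50 applied to Unit PH1: Unit PH1 becomes $2,650.

Unit PH1: $2,650 · Unit 2C: $3,750 · Unit G2: $2,150 · Unit 5B: $3,350 · Unit G1: $4,500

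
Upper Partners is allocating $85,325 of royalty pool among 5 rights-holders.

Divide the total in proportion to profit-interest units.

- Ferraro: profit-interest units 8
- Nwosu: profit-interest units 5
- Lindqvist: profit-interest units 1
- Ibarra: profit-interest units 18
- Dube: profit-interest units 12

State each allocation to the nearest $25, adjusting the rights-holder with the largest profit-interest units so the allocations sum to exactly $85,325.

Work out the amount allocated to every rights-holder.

Ferraro: $15,525 | Nwosu: $9,700 | Lindqvist: $1,950 | Ibarra: $34,875 | Dube: $23,275

Sum of profit-interest units: 44.
Raw shares: Ferraro 8/44 × $85,325 = 15,513.64; Nwosu 5/44 × $85,325 = 9,696.02; Lindqvist 1/44 × $85,325 = 1,939.20; Ibarra 18/44 × $85,325 = 34,905.68; Dube 12/44 × $85,325 = 23,270.45.
Rounded to nearest $25: Ferraro $15,525; Nwosu $9,700; Lindqvist $1,950; Ibarra $34,900; Dube $23,275. Sum = $85,350.
Difference $85,325 − $85,350 = −$25 applied to largest profit-interest units (Ibarra): Ibarra becomes $34,875.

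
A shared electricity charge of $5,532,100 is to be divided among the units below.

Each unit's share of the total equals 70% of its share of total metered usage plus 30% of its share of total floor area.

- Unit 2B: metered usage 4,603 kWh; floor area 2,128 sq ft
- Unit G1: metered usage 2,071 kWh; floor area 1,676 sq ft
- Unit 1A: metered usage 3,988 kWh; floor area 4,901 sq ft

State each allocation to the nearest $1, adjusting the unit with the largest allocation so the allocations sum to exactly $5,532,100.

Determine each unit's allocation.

Totals — metered usage 10,662, floor area 8,705.
Combined weights (70% metered usage + 30% floor area): Unit 2B 0.3755; Unit G1 0.1937; Unit 1A 0.4307.
Pro-rata amounts: Unit 2B 2,077,531.76; Unit G1 1,071,726.93; Unit 1A 2,382,841.32.
After rounding ($1): Unit 2B $2,077,532; Unit G1 $1,071,727; Unit 1A $2,382,841. Sum = $5,532,100.
Sum already equals the total — no adjustment.

Unit 2B: $2,077,532 | Unit G1: $1,071,727 | Unit 1A: $2,382,841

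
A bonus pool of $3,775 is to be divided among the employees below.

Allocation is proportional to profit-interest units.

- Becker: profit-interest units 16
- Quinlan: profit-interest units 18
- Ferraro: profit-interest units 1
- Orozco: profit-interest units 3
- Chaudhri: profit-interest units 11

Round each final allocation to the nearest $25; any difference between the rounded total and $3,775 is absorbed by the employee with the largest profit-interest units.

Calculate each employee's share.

Becker: $1,225; Quinlan: $1,400; Ferraro: $75; Orozco: $225; Chaudhri: $850

Sum of profit-interest units: 16 + 18 + 1 + 3 + 11 = 49.
Unrounded shares: Becker 1,232.65; Quinlan 1,386.73; Ferraro 77.04; Orozco 231.12; Chaudhri 847.45.
At nearest $25: Becker $1,225; Quinlan $1,375; Ferraro $75; Orozco $225; Chaudhri $850. Sum = $3,750.
Difference $3,775 − $3,750 = +$25 applied to largest profit-interest units (Quinlan): Quinlan becomes $1,400.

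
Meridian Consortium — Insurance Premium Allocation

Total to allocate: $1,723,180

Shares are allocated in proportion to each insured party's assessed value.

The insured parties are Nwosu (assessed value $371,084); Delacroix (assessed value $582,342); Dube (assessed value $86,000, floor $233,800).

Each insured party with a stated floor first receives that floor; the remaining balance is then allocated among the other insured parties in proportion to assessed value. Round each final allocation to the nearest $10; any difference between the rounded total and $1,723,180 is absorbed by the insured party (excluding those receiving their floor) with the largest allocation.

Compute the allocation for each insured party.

Guaranteed amounts: Dube $233,800. Remaining pool $1,489,380.
Remaining pool split over remaining assessed value 953,426: Nwosu 579,683.26 → $579,680; Delacroix 909,696.74 → $909,700.

Nwosu: $579,680 · Delacroix: $909,700 · Dube: $233,800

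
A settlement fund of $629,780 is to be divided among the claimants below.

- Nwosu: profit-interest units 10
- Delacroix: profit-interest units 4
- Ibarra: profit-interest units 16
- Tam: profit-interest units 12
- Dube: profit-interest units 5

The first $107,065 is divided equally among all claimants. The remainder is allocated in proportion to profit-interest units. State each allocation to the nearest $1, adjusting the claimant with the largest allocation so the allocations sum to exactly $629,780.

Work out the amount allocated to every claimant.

$107,065 shared equally gives $21,413 per claimant.
Remainder $522,715 by profit-interest units (total 47): Nwosu 111,215.96 → $111,216; Delacroix 44,486.38 → $44,486; Ibarra 177,945.53 → $177,946; Tam 133,459.15 → $133,459; Dube 55,607.98 → $55,608.
Totals: Nwosu $21,413 + $111,216 = $132,629; Delacroix $21,413 + $44,486 = $65,899; Ibarra $21,413 + $177,946 = $199,359; Tam $21,413 + $133,459 = $154,872; Dube $21,413 + $55,608 = $77,021.

Nwosu: $132,629 | Delacroix: $65,899 | Ibarra: $199,359 | Tam: $154,872 | Dube: $77,021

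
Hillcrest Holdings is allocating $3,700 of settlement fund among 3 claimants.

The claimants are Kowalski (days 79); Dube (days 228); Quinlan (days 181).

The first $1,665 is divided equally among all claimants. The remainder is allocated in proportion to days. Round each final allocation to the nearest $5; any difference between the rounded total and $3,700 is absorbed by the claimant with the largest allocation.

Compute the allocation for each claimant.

Kowalski: $885 | Dube: $1,505 | Quinlan: $1,310

Equal tier: $1,665 ÷ 3 = $555 apiece.
Remainder $2,035 by days (total 488): Kowalski 329.44 → $330; Dube 950.78 → $950; Quinlan 754.78 → $755.
Totals: Kowalski $555 + $330 = $885; Dube $555 + $950 = $1,505; Quinlan $555 + $755 = $1,310.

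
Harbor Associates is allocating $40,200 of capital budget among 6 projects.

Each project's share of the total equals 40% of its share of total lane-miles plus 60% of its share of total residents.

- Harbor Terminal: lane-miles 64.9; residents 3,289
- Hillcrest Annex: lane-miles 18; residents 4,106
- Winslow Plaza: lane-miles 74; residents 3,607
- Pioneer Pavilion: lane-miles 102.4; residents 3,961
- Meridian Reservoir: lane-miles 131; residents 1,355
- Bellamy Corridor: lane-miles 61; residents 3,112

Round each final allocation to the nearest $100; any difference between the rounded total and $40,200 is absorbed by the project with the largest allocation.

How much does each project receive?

Harbor Terminal: $6,400 | Hillcrest Annex: $5,700 | Winslow Plaza: $7,100 | Pioneer Pavilion: $8,700 | Meridian Reservoir: $6,300 | Bellamy Corridor: $6,000

Lane-miles total 451.3; residents total 19,430.
Composite weights (40% lane-miles + 60% residents): Harbor Terminal 0.1591; Hillcrest Annex 0.1427; Winslow Plaza 0.1770; Pioneer Pavilion 0.2131; Meridian Reservoir 0.1580; Bellamy Corridor 0.1502.
Raw shares: Harbor Terminal 6,395.31; Hillcrest Annex 5,738.45; Winslow Plaza 7,114.30; Pioneer Pavilion 8,565.66; Meridian Reservoir 6,349.65; Bellamy Corridor 6,036.63.
After rounding ($100): Harbor Terminal $6,400; Hillcrest Annex $5,700; Winslow Plaza $7,100; Pioneer Pavilion $8,600; Meridian Reservoir $6,300; Bellamy Corridor $6,000. Sum = $40,100.
Difference $40,200 − $40,100 = +$100 applied to largest allocation (Pioneer Pavilion): Pioneer Pavilion becomes $8,700.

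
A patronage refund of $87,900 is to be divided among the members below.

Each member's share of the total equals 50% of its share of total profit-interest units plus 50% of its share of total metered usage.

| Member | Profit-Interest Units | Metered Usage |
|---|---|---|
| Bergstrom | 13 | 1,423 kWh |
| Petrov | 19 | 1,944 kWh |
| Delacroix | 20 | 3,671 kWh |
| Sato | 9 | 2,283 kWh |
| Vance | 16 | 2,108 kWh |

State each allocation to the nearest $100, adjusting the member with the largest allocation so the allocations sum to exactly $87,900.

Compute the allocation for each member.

Totals — profit-interest units 77, metered usage 11,429.
Blended shares (50% profit-interest units + 50% metered usage): Bergstrom 0.1467; Petrov 0.2084; Delacroix 0.2905; Sato 0.1583; Vance 0.1961.
Pro-rata amounts: Bergstrom 12,892.25; Petrov 18,320.42; Delacroix 25,532.34; Sato 13,916.25; Vance 17,238.74.
At nearest $100: Bergstrom $12,900; Petrov $18,300; Delacroix $25,500; Sato $13,900; Vance $17,200. Sum = $87,800.
Difference $87,900 − $87,800 = +$100 applied to largest allocation (Delacroix): Delacroix becomes $25,600.

Bergstrom: $12,900 · Petrov: $18,300 · Delacroix: $25,600 · Sato: $13,900 · Vance: $17,200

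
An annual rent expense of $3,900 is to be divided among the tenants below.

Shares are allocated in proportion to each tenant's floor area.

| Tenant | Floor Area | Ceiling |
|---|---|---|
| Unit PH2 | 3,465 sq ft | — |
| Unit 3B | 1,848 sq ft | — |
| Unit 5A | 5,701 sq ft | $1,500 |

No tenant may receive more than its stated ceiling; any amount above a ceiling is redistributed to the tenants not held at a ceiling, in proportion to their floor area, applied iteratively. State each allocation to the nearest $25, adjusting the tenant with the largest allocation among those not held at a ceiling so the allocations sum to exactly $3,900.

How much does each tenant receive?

Total floor area = 11,014.
Proportional shares (ignoring caps): Unit PH2 1,226.94; Unit 3B 654.37; Unit 5A 2,018.69.
Held at cap: Unit 5A ($1,500); remaining pool $2,400 reallocated over remaining floor area 5,313.
Remaining shares: Unit PH2 1,565.22 → $1,575; Unit 3B 834.78 → $825.

Unit PH2: $1,575 | Unit 3B: $825 | Unit 5A: $1,500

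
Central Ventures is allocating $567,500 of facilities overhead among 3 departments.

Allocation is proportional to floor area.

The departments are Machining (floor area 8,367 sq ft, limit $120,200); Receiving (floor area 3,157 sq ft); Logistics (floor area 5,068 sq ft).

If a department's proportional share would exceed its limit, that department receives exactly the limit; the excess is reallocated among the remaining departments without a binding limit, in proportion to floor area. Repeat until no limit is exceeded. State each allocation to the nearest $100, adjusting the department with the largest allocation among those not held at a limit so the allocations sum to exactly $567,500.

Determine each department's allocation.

Machining: $120,200 · Receiving: $171,700 · Logistics: $275,600

Total floor area = 16,592.
Pro-rata shares before constraints: Machining 286,178.43; Receiving 107,979.60; Logistics 173,341.97.
Capped: Machining ($120,200); balance $447,300 reallocated over remaining floor area 8,225.
Redistributed shares: Receiving 171,687.06 → $171,700; Logistics 275,612.94 → $275,600.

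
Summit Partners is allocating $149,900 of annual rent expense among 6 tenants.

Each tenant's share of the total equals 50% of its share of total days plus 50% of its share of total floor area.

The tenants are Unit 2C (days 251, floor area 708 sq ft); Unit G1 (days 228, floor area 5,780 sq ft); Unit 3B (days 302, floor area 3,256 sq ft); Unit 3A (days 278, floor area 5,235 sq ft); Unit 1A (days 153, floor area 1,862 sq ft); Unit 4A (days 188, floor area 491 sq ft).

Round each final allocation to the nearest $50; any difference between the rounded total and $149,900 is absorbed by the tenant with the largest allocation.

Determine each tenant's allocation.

Days total 1,400; floor area total 17,332.
Composite weights (50% days + 50% floor area): Unit 2C 0.1101; Unit G1 0.2482; Unit 3B 0.2018; Unit 3A 0.2503; Unit 1A 0.1084; Unit 4A 0.0813.
Proportional shares: Unit 2C 16,499.12; Unit G1 37,201.01; Unit 3B 30,247.94; Unit 3A 37,521.01; Unit 1A 16,242.94; Unit 4A 12,187.98.
At nearest $50: Unit 2C $16,500; Unit G1 $37,200; Unit 3B $30,250; Unit 3A $37,500; Unit 1A $16,250; Unit 4A $12,200. Sum = $149,900.
Sum already equals the total — no adjustment.

Unit 2C: $16,500 | Unit G1: $37,200 | Unit 3B: $30,250 | Unit 3A: $37,500 | Unit 1A: $16,250 | Unit 4A: $12,200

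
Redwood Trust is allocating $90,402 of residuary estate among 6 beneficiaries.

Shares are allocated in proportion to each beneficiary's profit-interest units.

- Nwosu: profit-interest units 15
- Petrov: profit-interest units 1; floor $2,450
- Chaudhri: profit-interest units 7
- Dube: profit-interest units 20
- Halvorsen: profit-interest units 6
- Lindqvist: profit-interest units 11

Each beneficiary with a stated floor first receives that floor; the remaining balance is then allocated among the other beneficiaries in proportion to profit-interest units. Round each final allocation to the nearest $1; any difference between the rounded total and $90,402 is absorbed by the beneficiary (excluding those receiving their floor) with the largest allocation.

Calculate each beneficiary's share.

Nwosu: $22,361 | Petrov: $2,450 | Chaudhri: $10,435 | Dube: $29,814 | Halvorsen: $8,944 | Lindqvist: $16,398

Guaranteed amounts: Petrov $2,450. Residual $87,952.
Residual split over remaining profit-interest units 59: Nwosu 22,360.68 → $22,361; Chaudhri 10,434.98 → $10,435; Dube 29,814.24 → $29,814; Halvorsen 8,944.27 → $8,944; Lindqvist 16,397.83 → $16,398.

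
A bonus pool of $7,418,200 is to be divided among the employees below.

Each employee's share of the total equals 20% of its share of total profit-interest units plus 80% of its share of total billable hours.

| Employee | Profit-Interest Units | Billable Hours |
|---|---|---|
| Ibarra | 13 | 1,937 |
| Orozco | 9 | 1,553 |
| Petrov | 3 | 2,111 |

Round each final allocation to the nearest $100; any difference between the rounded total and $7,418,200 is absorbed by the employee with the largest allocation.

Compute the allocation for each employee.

Ibarra: $2,823,800 | Orozco: $2,179,600 | Petrov: $2,414,800

Totals — profit-interest units 25, billable hours 5,601.
Blended shares (20% profit-interest units + 80% billable hours): Ibarra 0.3807; Orozco 0.2938; Petrov 0.3255.
Pro-rata amounts: Ibarra 2,823,848.22; Orozco 2,179,597.22; Petrov 2,414,754.56.
At nearest $100: Ibarra $2,823,800; Orozco $2,179,600; Petrov $2,414,800. Sum = $7,418,200.
Rounded total matches; no reconciliation needed.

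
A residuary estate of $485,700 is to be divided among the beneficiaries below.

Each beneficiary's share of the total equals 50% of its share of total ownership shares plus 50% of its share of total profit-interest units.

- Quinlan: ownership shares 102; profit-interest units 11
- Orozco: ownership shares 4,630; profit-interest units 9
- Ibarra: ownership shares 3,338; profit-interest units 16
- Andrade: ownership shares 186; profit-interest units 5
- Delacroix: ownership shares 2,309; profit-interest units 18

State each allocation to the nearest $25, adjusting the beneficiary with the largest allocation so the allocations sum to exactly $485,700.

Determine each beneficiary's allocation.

Ownership shares total 10,565; profit-interest units total 59.
Blended shares (50% ownership shares + 50% profit-interest units): Quinlan 0.0980; Orozco 0.2954; Ibarra 0.2936; Andrade 0.0512; Delacroix 0.2618.
Proportional shares: Quinlan 47,621.72; Orozco 143,471.37; Ibarra 142,585.81; Andrade 24,855.96; Delacroix 127,165.14.
At nearest $25: Quinlan $47,625; Orozco $143,475; Ibarra $142,575; Andrade $24,850; Delacroix $127,175. Sum = $485,700.
Sum already equals the total — no adjustment.

Quinlan: $47,625 · Orozco: $143,475 · Ibarra: $142,575 · Andrade: $24,850 · Delacroix: $127,175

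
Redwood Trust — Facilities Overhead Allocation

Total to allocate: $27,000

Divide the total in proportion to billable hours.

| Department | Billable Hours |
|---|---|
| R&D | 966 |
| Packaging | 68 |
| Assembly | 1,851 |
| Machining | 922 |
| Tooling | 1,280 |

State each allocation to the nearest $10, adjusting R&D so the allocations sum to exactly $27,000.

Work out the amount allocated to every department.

R&D: $5,140; Packaging: $360; Assembly: $9,820; Machining: $4,890; Tooling: $6,790

Billable hours total: 5,087.
Pro-rata amounts: R&D 966/5,087 × $27,000 = 5,127.19; Packaging 68/5,087 × $27,000 = 360.92; Assembly 1,851/5,087 × $27,000 = 9,824.45; Machining 922/5,087 × $27,000 = 4,893.65; Tooling 1,280/5,087 × $27,000 = 6,793.79.
At nearest $10: R&D $5,130; Packaging $360; Assembly $9,820; Machining $4,890; Tooling $6,790. Sum = $26,990.
Difference $27,000 − $26,990 = +$10 applied to R&D: R&D becomes $5,140.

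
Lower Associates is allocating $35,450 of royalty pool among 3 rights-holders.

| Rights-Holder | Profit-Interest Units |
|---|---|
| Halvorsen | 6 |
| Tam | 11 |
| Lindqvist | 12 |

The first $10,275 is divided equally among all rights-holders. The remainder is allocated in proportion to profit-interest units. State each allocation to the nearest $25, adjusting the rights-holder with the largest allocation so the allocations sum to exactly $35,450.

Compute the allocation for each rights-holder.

First tranche $10,275 split equally: $3,425 each.
Remainder $25,175 by profit-interest units (total 29): Halvorsen 5,208.62 → $5,200; Tam 9,549.14 → $9,550; Lindqvist 10,417.24 → $10,425.
Totals: Halvorsen $3,425 + $5,200 = $8,625; Tam $3,425 + $9,550 = $12,975; Lindqvist $3,425 + $10,425 = $13,850.

Halvorsen: $8,625 · Tam: $12,975 · Lindqvist: $13,850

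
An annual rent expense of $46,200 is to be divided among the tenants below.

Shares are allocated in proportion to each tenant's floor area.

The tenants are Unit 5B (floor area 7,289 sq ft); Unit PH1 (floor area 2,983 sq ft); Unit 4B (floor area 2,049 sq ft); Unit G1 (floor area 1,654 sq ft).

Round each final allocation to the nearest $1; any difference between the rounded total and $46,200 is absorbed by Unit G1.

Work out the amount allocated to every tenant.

Unit 5B: $24,097 · Unit PH1: $9,862 · Unit 4B: $6,774 · Unit G1: $5,467

Sum of floor area: 13,975.
Raw shares: Unit 5B 7,289/13,975 × $46,200 = 24,096.73; Unit PH1 2,983/13,975 × $46,200 = 9,861.51; Unit 4B 2,049/13,975 × $46,200 = 6,773.80; Unit G1 1,654/13,975 × $46,200 = 5,467.96.
Rounded to nearest $1: Unit 5B $24,097; Unit PH1 $9,862; Unit 4B $6,774; Unit G1 $5,468. Sum = $46,201.
Difference $46,200 − $46,201 = −$1 applied to Unit G1: Unit G1 becomes $5,467.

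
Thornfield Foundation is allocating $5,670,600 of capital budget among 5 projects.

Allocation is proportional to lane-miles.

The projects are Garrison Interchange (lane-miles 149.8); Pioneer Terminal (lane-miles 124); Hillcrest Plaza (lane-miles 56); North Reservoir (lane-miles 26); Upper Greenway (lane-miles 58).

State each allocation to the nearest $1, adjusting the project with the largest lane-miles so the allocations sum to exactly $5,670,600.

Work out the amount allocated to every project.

Sum of lane-miles: 413.8.
Pro-rata amounts: Garrison Interchange 149.8/413.8 × $5,670,600 = 2,052,817.496; Pioneer Terminal 124/413.8 × $5,670,600 = 1,699,261.48; Hillcrest Plaza 56/413.8 × $5,670,600 = 767,408.41; North Reservoir 26/413.8 × $5,670,600 = 356,296.76; Upper Greenway 58/413.8 × $5,670,600 = 794,815.85.
At nearest $1: Garrison Interchange $2,052,817; Pioneer Terminal $1,699,261; Hillcrest Plaza $767,408; North Reservoir $356,297; Upper Greenway $794,816. Sum = $5,670,599.
Difference $5,670,600 − $5,670,599 = +$1 applied to largest lane-miles (Garrison Interchange): Garrison Interchange becomes $2,052,818.

Garrison Interchange: $2,052,818; Pioneer Terminal: $1,699,261; Hillcrest Plaza: $767,408; North Reservoir: $356,297; Upper Greenway: $794,816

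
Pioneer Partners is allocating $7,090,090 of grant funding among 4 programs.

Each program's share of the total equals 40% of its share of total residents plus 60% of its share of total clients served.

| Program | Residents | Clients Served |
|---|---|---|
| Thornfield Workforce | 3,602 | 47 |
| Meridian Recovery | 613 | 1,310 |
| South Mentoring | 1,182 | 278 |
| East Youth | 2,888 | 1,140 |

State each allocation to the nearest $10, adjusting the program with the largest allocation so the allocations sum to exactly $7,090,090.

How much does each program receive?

Thornfield Workforce: $1,305,050; Meridian Recovery: $2,218,060; South Mentoring: $830,780; East Youth: $2,736,200

Totals — residents 8,285, clients served 2,775.
Combined weights (40% residents + 60% clients served): Thornfield Workforce 0.1841; Meridian Recovery 0.3128; South Mentoring 0.1172; East Youth 0.3859.
Raw shares: Thornfield Workforce 1,305,050.24; Meridian Recovery 2,218,055.94; South Mentoring 830,781.98; East Youth 2,736,201.83.
After rounding ($10): Thornfield Workforce $1,305,050; Meridian Recovery $2,218,060; South Mentoring $830,780; East Youth $2,736,200. Sum = $7,090,090.
Rounded total matches; no reconciliation needed.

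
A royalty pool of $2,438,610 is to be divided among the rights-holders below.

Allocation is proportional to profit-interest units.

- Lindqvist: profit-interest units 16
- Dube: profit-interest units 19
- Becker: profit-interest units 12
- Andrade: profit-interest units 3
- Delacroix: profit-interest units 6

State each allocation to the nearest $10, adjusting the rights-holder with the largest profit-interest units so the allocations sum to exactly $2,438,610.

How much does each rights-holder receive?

Lindqvist: $696,750; Dube: $827,380; Becker: $522,560; Andrade: $130,640; Delacroix: $261,280

Profit-interest units total: 16 + 19 + 12 + 3 + 6 = 56.
Raw shares: Lindqvist 696,745.71; Dube 827,385.54; Becker 522,559.29; Andrade 130,639.82; Delacroix 261,279.64.
After rounding ($10): Lindqvist $696,750; Dube $827,390; Becker $522,560; Andrade $130,640; Delacroix $261,280. Sum = $2,438,620.
Difference $2,438,610 − $2,438,620 = −$10 applied to largest profit-interest units (Dube): Dube becomes $827,380.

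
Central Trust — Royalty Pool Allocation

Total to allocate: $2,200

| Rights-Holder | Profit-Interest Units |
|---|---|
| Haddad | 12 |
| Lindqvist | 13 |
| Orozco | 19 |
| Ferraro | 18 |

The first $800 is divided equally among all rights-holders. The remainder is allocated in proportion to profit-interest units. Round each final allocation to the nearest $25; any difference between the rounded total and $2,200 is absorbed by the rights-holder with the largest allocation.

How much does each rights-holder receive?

Haddad: $475 · Lindqvist: $500 · Orozco: $625 · Ferraro: $600

Equal tier: $800 ÷ 4 = $200 apiece.
Remainder $1,400 by profit-interest units (total 62): Haddad 270.97 → $275; Lindqvist 293.55 → $300; Orozco 429.03 → $425; Ferraro 406.45 → $400.
Totals: Haddad $200 + $275 = $475; Lindqvist $200 + $300 = $500; Orozco $200 + $425 = $625; Ferraro $200 + $400 = $600.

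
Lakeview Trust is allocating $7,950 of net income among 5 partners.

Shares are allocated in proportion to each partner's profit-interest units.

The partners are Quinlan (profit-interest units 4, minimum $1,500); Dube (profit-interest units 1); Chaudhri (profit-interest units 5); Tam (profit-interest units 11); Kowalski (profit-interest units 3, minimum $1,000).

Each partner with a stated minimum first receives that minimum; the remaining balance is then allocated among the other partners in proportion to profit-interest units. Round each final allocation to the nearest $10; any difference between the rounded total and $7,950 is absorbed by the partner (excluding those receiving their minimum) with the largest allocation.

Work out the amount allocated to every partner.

Guaranteed amounts: Quinlan $1,500; Kowalski $1,000. Balance $5,450.
Balance split over remaining profit-interest units 17: Dube 320.59 → $320; Chaudhri 1,602.94 → $1,600; Tam 3,526.47 → $3,530.

Quinlan: $1,500; Dube: $320; Chaudhri: $1,600; Tam: $3,530; Kowalski: $1,000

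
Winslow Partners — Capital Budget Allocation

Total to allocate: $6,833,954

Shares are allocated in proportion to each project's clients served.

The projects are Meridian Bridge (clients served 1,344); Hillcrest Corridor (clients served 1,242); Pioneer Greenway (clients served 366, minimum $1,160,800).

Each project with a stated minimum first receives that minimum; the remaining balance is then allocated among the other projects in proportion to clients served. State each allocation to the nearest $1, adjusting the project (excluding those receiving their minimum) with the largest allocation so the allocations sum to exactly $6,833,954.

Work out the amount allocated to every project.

Meridian Bridge: $2,948,461 | Hillcrest Corridor: $2,724,693 | Pioneer Greenway: $1,160,800

Minimums first: Pioneer Greenway $1,160,800. Residual $5,673,154.
Residual split over remaining clients served 2,586: Meridian Bridge 2,948,460.55 → $2,948,461; Hillcrest Corridor 2,724,693.45 → $2,724,693.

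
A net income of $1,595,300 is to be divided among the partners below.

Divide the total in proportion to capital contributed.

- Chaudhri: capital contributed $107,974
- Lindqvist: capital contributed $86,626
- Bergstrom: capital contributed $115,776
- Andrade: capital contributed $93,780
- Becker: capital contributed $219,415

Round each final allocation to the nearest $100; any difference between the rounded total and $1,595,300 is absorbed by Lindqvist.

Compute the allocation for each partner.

Sum of capital contributed: 623,571.
Proportional shares: Chaudhri 107,974/623,571 × $1,595,300 = 276,233.05; Lindqvist 86,626/623,571 × $1,595,300 = 221,617.84; Bergstrom 115,776/623,571 × $1,595,300 = 296,193.14; Andrade 93,780/623,571 × $1,595,300 = 239,920.13; Becker 219,415/623,571 × $1,595,300 = 561,335.84.
Rounded to nearest $100: Chaudhri $276,200; Lindqvist $221,600; Bergstrom $296,200; Andrade $239,900; Becker $561,300. Sum = $1,595,200.
Difference $1,595,300 − $1,595,200 = +$100 applied to Lindqvist: Lindqvist becomes $221,700.

Chaudhri: $276,200 | Lindqvist: $221,700 | Bergstrom: $296,200 | Andrade: $239,900 | Becker: $561,300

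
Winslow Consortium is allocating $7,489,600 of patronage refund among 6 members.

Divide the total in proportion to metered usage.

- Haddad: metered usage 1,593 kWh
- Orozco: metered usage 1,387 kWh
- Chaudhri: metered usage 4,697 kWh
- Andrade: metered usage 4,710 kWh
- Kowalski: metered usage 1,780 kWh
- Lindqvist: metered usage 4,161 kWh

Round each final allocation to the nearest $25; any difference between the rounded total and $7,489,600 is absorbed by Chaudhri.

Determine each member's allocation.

Total metered usage = 18,328.
Proportional shares: Haddad 1,593/18,328 × $7,489,600 = 650,967.53; Orozco 1,387/18,328 × $7,489,600 = 566,787.17; Chaudhri 4,697/18,328 × $7,489,600 = 1,919,393.89; Andrade 4,710/18,328 × $7,489,600 = 1,924,706.24; Kowalski 1,780/18,328 × $7,489,600 = 727,383.68; Lindqvist 4,161/18,328 × $7,489,600 = 1,700,361.50.
At nearest $25: Haddad $650,975; Orozco $566,775; Chaudhri $1,919,400; Andrade $1,924,700; Kowalski $727,375; Lindqvist $1,700,350. Sum = $7,489,575.
Difference $7,489,600 − $7,489,575 = +$25 applied to Chaudhri: Chaudhri becomes $1,919,425.

Haddad: $650,975; Orozco: $566,775; Chaudhri: $1,919,425; Andrade: $1,924,700; Kowalski: $727,375; Lindqvist: $1,700,350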